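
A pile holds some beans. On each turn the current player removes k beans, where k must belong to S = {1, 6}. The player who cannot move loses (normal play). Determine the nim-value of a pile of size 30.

0

n :  0  1  2  3  4  5  6  7  8  9 10 11 12 13 14 15 16 17 18 19 20 21 22 23 24 25 26 27 28 29 30
G :  0  1  0  1  0  1  2  0  1  0  1  0  1  2  0  1  0  1  0  1  2  0  1  0  1  0  1  2  0  1  0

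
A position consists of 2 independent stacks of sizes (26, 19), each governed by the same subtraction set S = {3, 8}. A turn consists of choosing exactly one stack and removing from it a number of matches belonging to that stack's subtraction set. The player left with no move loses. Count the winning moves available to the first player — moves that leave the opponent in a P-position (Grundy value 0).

1

All stacks use S = {3, 8}:
G(0) = 0
G(1) = mex{} = 0
G(2) = mex{} = 0
G(3) = mex{0} = 1
G(4) = mex{0} = 1
G(5) = mex{0} = 1
G(6) = mex{1} = 0
G(7) = mex{1} = 0
G(8) = mex{1,0} = 2
G(9) = mex{0,0} = 1
G(10) = mex{0,0} = 1
G(11) = mex{2,1} = 0
G(12) = mex{1,1} = 0
G(13) = mex{1,1} = 0
G(14) = mex{0,0} = 1
G(15) = mex{0,0} = 1
G(16) = mex{0,2} = 1
G(17) = mex{1,1} = 0
G(18) = mex{1,1} = 0
G(19) = mex{1,0} = 2
G(20) = mex{0,0} = 1
G(21) = mex{0,0} = 1
G(22) = mex{2,1} = 0
G(23) = mex{1,1} = 0
G(24) = mex{1,1} = 0
G(25) = mex{0,0} = 1
G(26) = mex{0,0} = 1
Stack A: G(26) = 1.
Stack B: G(19) = 2.
Combined Grundy value = 1 ⊕ 2 = 3.
A winning move leaves total XOR = 0, i.e. changes one component's Grundy value g to g ⊕ X where X is the current total.
Stack A: need g' = 1⊕3 = 2. Options: 26−3→G=0, 26−8→G=0. Hits: 0.
Stack B: need g' = 2⊕3 = 1. Options: 19−3→G=1, 19−8→G=0. Hits: 1.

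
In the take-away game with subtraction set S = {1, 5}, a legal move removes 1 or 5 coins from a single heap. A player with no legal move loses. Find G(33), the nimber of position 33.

1

n :  0  1  2  3  4  5  6  7  8  9 10 11 12 13 14 15 16 17 18 19 20 21 22 23 24 25 26 27 28 29 30 31 32 33
G :  0  1  0  1  0  1  0  1  0  1  0  1  0  1  0  1  0  1  0  1  0  1  0  1  0  1  0  1  0  1  0  1  0  1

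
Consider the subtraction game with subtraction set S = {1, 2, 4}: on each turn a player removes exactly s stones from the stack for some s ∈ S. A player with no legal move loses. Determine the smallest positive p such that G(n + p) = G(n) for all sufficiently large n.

n :  0  1  2  3  4  5  6  7  8  9 10 11 12 13 14
G :  0  1  2  0  1  2  0  1  2  0  1  2  0  1  2
G(n+3) = G(n) holds for n = 0,…,3 (a full window of length max(S) = 4), so the sequence is purely periodic with period 3.

3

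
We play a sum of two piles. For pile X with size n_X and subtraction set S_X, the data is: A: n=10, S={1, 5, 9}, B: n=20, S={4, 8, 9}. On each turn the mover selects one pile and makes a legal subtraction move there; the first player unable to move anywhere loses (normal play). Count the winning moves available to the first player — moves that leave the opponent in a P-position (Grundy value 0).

4

Pile A, S = {1, 5, 9}:
G(0) = 0
G(1) = mex{0} = 1
G(2) = mex{1} = 0
G(3) = mex{0} = 1
G(4) = mex{1} = 0
G(5) = mex{0,0} = 1
G(6) = mex{1,1} = 0
G(7) = mex{0,0} = 1
G(8) = mex{1,1} = 0
G(9) = mex{0,0,0} = 1
G(10) = mex{1,1,1} = 0
G_A(10) = 0.
Pile B, S = {4, 8, 9}:
G(0) = 0
G(1) = mex{} = 0
G(2) = mex{} = 0
G(3) = mex{} = 0
G(4) = mex{0} = 1
G(5) = mex{0} = 1
G(6) = mex{0} = 1
G(7) = mex{0} = 1
G(8) = mex{1,0} = 2
G(9) = mex{1,0,0} = 2
G(10) = mex{1,0,0} = 2
G(11) = mex{1,0,0} = 2
G(12) = mex{2,1,0} = 3
G(13) = mex{2,1,1} = 0
G(14) = mex{2,1,1} = 0
G(15) = mex{2,1,1} = 0
G(16) = mex{3,2,1} = 0
G(17) = mex{0,2,2} = 1
G(18) = mex{0,2,2} = 1
G(19) = mex{0,2,2} = 1
G(20) = mex{0,3,2} = 1
G_B(20) = 1.
Combined Grundy value = 0 ⊕ 1 = 1.
A winning move leaves total XOR = 0, i.e. changes one component's Grundy value g to g ⊕ X where X is the current total.
Pile A: need g' = 0⊕1 = 1. Options: 10−1→G=1, 10−5→G=1, 10−9→G=1. Hits: 3.
Pile B: need g' = 1⊕1 = 0. Options: 20−4→G=0, 20−8→G=3, 20−9→G=2. Hits: 1.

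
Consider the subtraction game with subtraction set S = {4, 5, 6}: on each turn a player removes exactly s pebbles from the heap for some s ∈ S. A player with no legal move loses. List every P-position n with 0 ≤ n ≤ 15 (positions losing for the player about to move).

0, 1, 2, 3, 10, 11, 12, 13

G(0) = 0
G(1) = mex{} = 0
G(2) = mex{} = 0
G(3) = mex{} = 0
G(4) = mex{0} = 1
G(5) = mex{0,0} = 1
G(6) = mex{0,0,0} = 1
G(7) = mex{0,0,0} = 1
G(8) = mex{1,0,0} = 2
G(9) = mex{1,1,0} = 2
G(10) = mex{1,1,1} = 0
G(11) = mex{1,1,1} = 0
G(12) = mex{2,1,1} = 0
G(13) = mex{2,2,1} = 0
G(14) = mex{0,2,2} = 1
G(15) = mex{0,0,2} = 1
P-positions are exactly the n with G(n) = 0.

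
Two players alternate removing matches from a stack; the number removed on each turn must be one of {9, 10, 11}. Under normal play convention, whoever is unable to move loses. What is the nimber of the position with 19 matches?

n :  0  1  2  3  4  5  6  7  8  9 10 11 12 13 14 15 16 17 18 19
G :  0  0  0  0  0  0  0  0  0  1  1  1  1  1  1  1  1  1  2  2

2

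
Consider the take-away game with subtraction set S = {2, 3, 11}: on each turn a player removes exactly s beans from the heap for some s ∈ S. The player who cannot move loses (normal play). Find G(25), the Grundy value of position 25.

n :  0  1  2  3  4  5  6  7  8  9 10 11 12 13 14 15 16 17 18 19 20 21 22 23 24 25
G :  0  0  1  1  2  0  0  1  1  2  0  3  1  2  0  0  1  1  2  0  0  1  1  2  0  3

3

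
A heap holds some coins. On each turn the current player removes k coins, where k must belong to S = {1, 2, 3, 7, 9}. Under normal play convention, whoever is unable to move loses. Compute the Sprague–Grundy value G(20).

G(0) = 0
G(1) = mex{0} = 1
G(2) = mex{1,0} = 2
G(3) = mex{2,1,0} = 3
G(4) = mex{3,2,1} = 0
G(5) = mex{0,3,2} = 1
G(6) = mex{1,0,3} = 2
G(7) = mex{2,1,0,0} = 3
G(8) = mex{3,2,1,1} = 0
G(9) = mex{0,3,2,2,0} = 1
G(10) = mex{1,0,3,3,1} = 2
G(11) = mex{2,1,0,0,2} = 3
G(12) = mex{3,2,1,1,3} = 0
G(13) = mex{0,3,2,2,0} = 1
G(14) = mex{1,0,3,3,1} = 2
G(15) = mex{2,1,0,0,2} = 3
G(16) = mex{3,2,1,1,3} = 0
G(17) = mex{0,3,2,2,0} = 1
G(18) = mex{1,0,3,3,1} = 2
G(19) = mex{2,1,0,0,2} = 3
G(20) = mex{3,2,1,1,3} = 0

0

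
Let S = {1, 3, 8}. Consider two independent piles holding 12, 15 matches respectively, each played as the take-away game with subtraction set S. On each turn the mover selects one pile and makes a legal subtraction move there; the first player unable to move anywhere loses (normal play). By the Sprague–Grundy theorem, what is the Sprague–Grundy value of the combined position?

1

All piles use S = {1, 3, 8}:
G(0) = 0
G(1) = mex{0} = 1
G(2) = mex{1} = 0
G(3) = mex{0,0} = 1
G(4) = mex{1,1} = 0
G(5) = mex{0,0} = 1
G(6) = mex{1,1} = 0
G(7) = mex{0,0} = 1
G(8) = mex{1,1,0} = 2
G(9) = mex{2,0,1} = 3
G(10) = mex{3,1,0} = 2
G(11) = mex{2,2,1} = 0
G(12) = mex{0,3,0} = 1
G(13) = mex{1,2,1} = 0
G(14) = mex{0,0,0} = 1
G(15) = mex{1,1,1} = 0
Pile A: G(12) = 1.
Pile B: G(15) = 0.
Combined Grundy value = 1 ⊕ 0 = 1.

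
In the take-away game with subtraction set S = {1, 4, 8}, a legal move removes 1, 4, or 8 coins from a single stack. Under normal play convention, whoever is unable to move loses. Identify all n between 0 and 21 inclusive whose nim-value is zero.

0, 2, 5, 7, 12, 14, 17, 19

G(0) = 0
G(1) = mex{0} = 1
G(2) = mex{1} = 0
G(3) = mex{0} = 1
G(4) = mex{1,0} = 2
G(5) = mex{2,1} = 0
G(6) = mex{0,0} = 1
G(7) = mex{1,1} = 0
G(8) = mex{0,2,0} = 1
G(9) = mex{1,0,1} = 2
G(10) = mex{2,1,0} = 3
G(11) = mex{3,0,1} = 2
G(12) = mex{2,1,2} = 0
G(13) = mex{0,2,0} = 1
G(14) = mex{1,3,1} = 0
G(15) = mex{0,2,0} = 1
G(16) = mex{1,0,1} = 2
G(17) = mex{2,1,2} = 0
G(18) = mex{0,0,3} = 1
G(19) = mex{1,1,2} = 0
G(20) = mex{0,2,0} = 1
G(21) = mex{1,0,1} = 2
P-positions are exactly the n with G(n) = 0.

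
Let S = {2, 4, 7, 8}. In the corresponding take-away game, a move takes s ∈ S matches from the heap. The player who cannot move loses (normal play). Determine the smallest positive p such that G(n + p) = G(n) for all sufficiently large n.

11

n :  0  1  2  3  4  5  6  7  8  9 10 11 12 13 14 15 16 17 18 19 20 21 22 23
G :  0  0  1  1  2  2  0  3  1  4  2  0  0  1  1  2  2  0  3  1  4  2  0  0
G(n+11) = G(n) holds for n = 0,…,7 (a full window of length max(S) = 8), so the sequence is purely periodic with period 11.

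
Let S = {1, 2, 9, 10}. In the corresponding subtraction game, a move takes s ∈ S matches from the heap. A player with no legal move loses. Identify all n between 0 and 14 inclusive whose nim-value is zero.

G(0) = 0
G(1) = mex{0} = 1
G(2) = mex{1,0} = 2
G(3) = mex{2,1} = 0
G(4) = mex{0,2} = 1
G(5) = mex{1,0} = 2
G(6) = mex{2,1} = 0
G(7) = mex{0,2} = 1
G(8) = mex{1,0} = 2
G(9) = mex{2,1,0} = 3
G(10) = mex{3,2,1,0} = 4
G(11) = mex{4,3,2,1} = 0
G(12) = mex{0,4,0,2} = 1
G(13) = mex{1,0,1,0} = 2
G(14) = mex{2,1,2,1} = 0
P-positions are exactly the n with G(n) = 0.

0, 3, 6, 11, 14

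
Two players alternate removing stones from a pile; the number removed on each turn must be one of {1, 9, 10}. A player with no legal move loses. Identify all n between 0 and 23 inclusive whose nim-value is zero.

G(0) = 0
G(1) = mex{0} = 1
G(2) = mex{1} = 0
G(3) = mex{0} = 1
G(4) = mex{1} = 0
G(5) = mex{0} = 1
G(6) = mex{1} = 0
G(7) = mex{0} = 1
G(8) = mex{1} = 0
G(9) = mex{0,0} = 1
G(10) = mex{1,1,0} = 2
G(11) = mex{2,0,1} = 3
G(12) = mex{3,1,0} = 2
G(13) = mex{2,0,1} = 3
G(14) = mex{3,1,0} = 2
G(15) = mex{2,0,1} = 3
G(16) = mex{3,1,0} = 2
G(17) = mex{2,0,1} = 3
G(18) = mex{3,1,0} = 2
G(19) = mex{2,2,1} = 0
G(20) = mex{0,3,2} = 1
G(21) = mex{1,2,3} = 0
G(22) = mex{0,3,2} = 1
G(23) = mex{1,2,3} = 0
P-positions are exactly the n with G(n) = 0.

0, 2, 4, 6, 8, 19, 21, 23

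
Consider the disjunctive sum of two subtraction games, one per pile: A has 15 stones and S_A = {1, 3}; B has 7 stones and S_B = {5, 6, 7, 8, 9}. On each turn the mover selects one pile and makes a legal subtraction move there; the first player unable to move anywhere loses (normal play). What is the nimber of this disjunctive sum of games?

0

Pile A, S = {1, 3}:
n :  0  1  2  3  4  5  6  7  8  9 10 11 12 13 14 15
G :  0  1  0  1  0  1  0  1  0  1  0  1  0  1  0  1
G_A(15) = 1.
Pile B, S = {5, 6, 7, 8, 9}:
G(0) = 0
G(1) = mex{} = 0
G(2) = mex{} = 0
G(3) = mex{} = 0
G(4) = mex{} = 0
G(5) = mex{0} = 1
G(6) = mex{0,0} = 1
G(7) = mex{0,0,0} = 1
G_B(7) = 1.
Combined Grundy value = 1 ⊕ 1 = 0.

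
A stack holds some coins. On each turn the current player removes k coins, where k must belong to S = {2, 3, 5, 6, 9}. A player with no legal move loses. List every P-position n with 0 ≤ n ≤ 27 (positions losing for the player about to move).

0, 1, 8, 12, 16, 20, 24

n :  0  1  2  3  4  5  6  7  8  9 10 11 12 13 14 15 16 17 18 19 20 21 22 23 24 25 26 27
G :  0  0  1  1  2  2  3  3  0  4  1  5  0  4  1  2  0  3  1  2  0  3  1  2  0  3  1  2
P-positions are exactly the n with G(n) = 0.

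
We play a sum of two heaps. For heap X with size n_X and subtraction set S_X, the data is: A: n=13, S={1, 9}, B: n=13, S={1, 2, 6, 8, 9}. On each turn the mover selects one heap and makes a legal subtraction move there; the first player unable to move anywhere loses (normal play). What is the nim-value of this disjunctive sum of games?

Heap A, S = {1, 9}:
n :  0  1  2  3  4  5  6  7  8  9 10 11 12 13
G :  0  1  0  1  0  1  0  1  0  1  0  1  0  1
G_A(13) = 1.
Heap B, S = {1, 2, 6, 8, 9}:
n :  0  1  2  3  4  5  6  7  8  9 10 11 12 13
G :  0  1  2  0  1  2  3  0  1  2  0  1  2  3
G_B(13) = 3.
Combined Grundy value = 1 ⊕ 3 = 2.

2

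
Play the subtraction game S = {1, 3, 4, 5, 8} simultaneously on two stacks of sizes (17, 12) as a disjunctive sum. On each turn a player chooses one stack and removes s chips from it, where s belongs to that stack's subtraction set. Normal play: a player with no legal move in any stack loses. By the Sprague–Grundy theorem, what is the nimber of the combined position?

5

All stacks use S = {1, 3, 4, 5, 8}:
n :  0  1  2  3  4  5  6  7  8  9 10 11 12 13 14 15 16 17
G :  0  1  0  1  2  3  2  3  4  0  1  0  1  2  3  2  3  4
Stack A: G(17) = 4.
Stack B: G(12) = 1.
Combined Grundy value = 4 ⊕ 1 = 5.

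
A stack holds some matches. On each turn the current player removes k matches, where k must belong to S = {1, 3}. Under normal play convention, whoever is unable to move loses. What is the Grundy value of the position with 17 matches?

1

n :  0  1  2  3  4  5  6  7  8  9 10 11 12 13 14 15 16 17
G :  0  1  0  1  0  1  0  1  0  1  0  1  0  1  0  1  0  1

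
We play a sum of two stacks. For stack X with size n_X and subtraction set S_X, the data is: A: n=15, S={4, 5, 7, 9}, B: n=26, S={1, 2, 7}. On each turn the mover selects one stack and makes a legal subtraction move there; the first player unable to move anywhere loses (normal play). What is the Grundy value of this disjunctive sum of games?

Stack A, S = {4, 5, 7, 9}:
G(0) = 0
G(1) = mex{} = 0
G(2) = mex{} = 0
G(3) = mex{} = 0
G(4) = mex{0} = 1
G(5) = mex{0,0} = 1
G(6) = mex{0,0} = 1
G(7) = mex{0,0,0} = 1
G(8) = mex{1,0,0} = 2
G(9) = mex{1,1,0,0} = 2
G(10) = mex{1,1,0,0} = 2
G(11) = mex{1,1,1,0} = 2
G(12) = mex{2,1,1,0} = 3
G(13) = mex{2,2,1,1} = 0
G(14) = mex{2,2,1,1} = 0
G(15) = mex{2,2,2,1} = 0
G_A(15) = 0.
Stack B, S = {1, 2, 7}:
n :  0  1  2  3  4  5  6  7  8  9 10 11 12 13 14 15 16 17 18 19 20 21 22 23 24 25 26
G :  0  1  2  0  1  2  0  1  2  0  1  2  0  1  2  0  1  2  0  1  2  0  1  2  0  1  2
G_B(26) = 2.
Combined Grundy value = 0 ⊕ 2 = 2.

2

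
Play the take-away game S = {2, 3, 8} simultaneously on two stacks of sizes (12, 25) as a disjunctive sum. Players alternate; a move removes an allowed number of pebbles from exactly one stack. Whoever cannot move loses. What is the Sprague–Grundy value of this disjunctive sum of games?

1

All stacks use S = {2, 3, 8}:
G(0) = 0
G(1) = mex{} = 0
G(2) = mex{0} = 1
G(3) = mex{0,0} = 1
G(4) = mex{1,0} = 2
G(5) = mex{1,1} = 0
G(6) = mex{2,1} = 0
G(7) = mex{0,2} = 1
G(8) = mex{0,0,0} = 1
G(9) = mex{1,0,0} = 2
G(10) = mex{1,1,1} = 0
G(11) = mex{2,1,1} = 0
G(12) = mex{0,2,2} = 1
G(13) = mex{0,0,0} = 1
G(14) = mex{1,0,0} = 2
G(15) = mex{1,1,1} = 0
G(16) = mex{2,1,1} = 0
G(17) = mex{0,2,2} = 1
G(18) = mex{0,0,0} = 1
G(19) = mex{1,0,0} = 2
G(20) = mex{1,1,1} = 0
G(21) = mex{2,1,1} = 0
G(22) = mex{0,2,2} = 1
G(23) = mex{0,0,0} = 1
G(24) = mex{1,0,0} = 2
G(25) = mex{1,1,1} = 0
Stack A: G(12) = 1.
Stack B: G(25) = 0.
Combined Grundy value = 1 ⊕ 0 = 1.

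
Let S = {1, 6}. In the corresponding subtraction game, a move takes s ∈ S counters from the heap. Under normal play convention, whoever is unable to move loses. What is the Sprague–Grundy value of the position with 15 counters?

1

n :  0  1  2  3  4  5  6  7  8  9 10 11 12 13 14 15
G :  0  1  0  1  0  1  2  0  1  0  1  0  1  2  0  1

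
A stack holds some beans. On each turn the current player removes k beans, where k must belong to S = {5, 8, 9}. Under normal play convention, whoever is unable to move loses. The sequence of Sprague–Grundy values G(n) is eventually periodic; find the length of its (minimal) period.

14

n :  0  1  2  3  4  5  6  7  8  9 10 11 12 13 14 15 16 17 18 19 20 21 22 23 24 25 26 27 28 29
G :  0  0  0  0  0  1  1  1  1  1  2  2  2  2  0  0  0  0  0  1  1  1  1  1  2  2  2  2  0  0
G(n+14) = G(n) holds for n = 0,…,8 (a full window of length max(S) = 9), so the sequence is purely periodic with period 14.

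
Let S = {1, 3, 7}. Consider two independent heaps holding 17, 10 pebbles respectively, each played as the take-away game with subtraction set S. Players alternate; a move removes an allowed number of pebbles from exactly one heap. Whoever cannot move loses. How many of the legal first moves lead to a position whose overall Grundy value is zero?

All heaps use S = {1, 3, 7}:
n :  0  1  2  3  4  5  6  7  8  9 10 11 12 13 14 15 16 17
G :  0  1  0  1  0  1  0  1  0  1  0  1  0  1  0  1  0  1
Heap A: G(17) = 1.
Heap B: G(10) = 0.
Combined Grundy value = 1 ⊕ 0 = 1.
A winning move leaves total XOR = 0, i.e. changes one component's Grundy value g to g ⊕ X where X is the current total.
Heap A: need g' = 1⊕1 = 0. Options: 17−1→G=0, 17−3→G=0, 17−7→G=0. Hits: 3.
Heap B: need g' = 0⊕1 = 1. Options: 10−1→G=1, 10−3→G=1, 10−7→G=1. Hits: 3.

6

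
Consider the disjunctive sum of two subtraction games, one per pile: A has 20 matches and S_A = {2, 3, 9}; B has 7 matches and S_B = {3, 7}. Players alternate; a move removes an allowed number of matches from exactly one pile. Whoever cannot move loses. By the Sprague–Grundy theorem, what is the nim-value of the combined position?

0

Pile A, S = {2, 3, 9}:
G(0) = 0
G(1) = mex{} = 0
G(2) = mex{0} = 1
G(3) = mex{0,0} = 1
G(4) = mex{1,0} = 2
G(5) = mex{1,1} = 0
G(6) = mex{2,1} = 0
G(7) = mex{0,2} = 1
G(8) = mex{0,0} = 1
G(9) = mex{1,0,0} = 2
G(10) = mex{1,1,0} = 2
G(11) = mex{2,1,1} = 0
G(12) = mex{2,2,1} = 0
G(13) = mex{0,2,2} = 1
G(14) = mex{0,0,0} = 1
G(15) = mex{1,0,0} = 2
G(16) = mex{1,1,1} = 0
G(17) = mex{2,1,1} = 0
G(18) = mex{0,2,2} = 1
G(19) = mex{0,0,2} = 1
G(20) = mex{1,0,0} = 2
G_A(20) = 2.
Pile B, S = {3, 7}:
G(0) = 0
G(1) = mex{} = 0
G(2) = mex{} = 0
G(3) = mex{0} = 1
G(4) = mex{0} = 1
G(5) = mex{0} = 1
G(6) = mex{1} = 0
G(7) = mex{1,0} = 2
G_B(7) = 2.
Combined Grundy value = 2 ⊕ 2 = 0.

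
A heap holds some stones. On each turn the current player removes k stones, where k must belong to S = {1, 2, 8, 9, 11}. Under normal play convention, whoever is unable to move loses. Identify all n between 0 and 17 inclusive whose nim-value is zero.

0, 3, 6, 10, 13, 16

n :  0  1  2  3  4  5  6  7  8  9 10 11 12 13 14 15 16 17
G :  0  1  2  0  1  2  0  1  2  3  0  1  2  0  1  2  0  1
P-positions are exactly the n with G(n) = 0.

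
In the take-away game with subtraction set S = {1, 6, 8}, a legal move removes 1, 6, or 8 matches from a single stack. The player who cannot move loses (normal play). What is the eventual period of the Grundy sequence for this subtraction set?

G(0) = 0
G(1) = mex{0} = 1
G(2) = mex{1} = 0
G(3) = mex{0} = 1
G(4) = mex{1} = 0
G(5) = mex{0} = 1
G(6) = mex{1,0} = 2
G(7) = mex{2,1} = 0
G(8) = mex{0,0,0} = 1
G(9) = mex{1,1,1} = 0
G(10) = mex{0,0,0} = 1
G(11) = mex{1,1,1} = 0
G(12) = mex{0,2,0} = 1
G(13) = mex{1,0,1} = 2
G(14) = mex{2,1,2} = 0
G(15) = mex{0,0,0} = 1
G(16) = mex{1,1,1} = 0
G(n+7) = G(n) holds for n = 0,…,7 (a full window of length max(S) = 8), so the sequence is purely periodic with period 7.

7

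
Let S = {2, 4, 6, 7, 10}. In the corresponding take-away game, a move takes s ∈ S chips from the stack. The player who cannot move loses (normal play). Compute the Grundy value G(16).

G(0) = 0
G(1) = mex{} = 0
G(2) = mex{0} = 1
G(3) = mex{0} = 1
G(4) = mex{1,0} = 2
G(5) = mex{1,0} = 2
G(6) = mex{2,1,0} = 3
G(7) = mex{2,1,0,0} = 3
G(8) = mex{3,2,1,0} = 4
G(9) = mex{3,2,1,1} = 0
G(10) = mex{4,3,2,1,0} = 5
G(11) = mex{0,3,2,2,0} = 1
G(12) = mex{5,4,3,2,1} = 0
G(13) = mex{1,0,3,3,1} = 2
G(14) = mex{0,5,4,3,2} = 1
G(15) = mex{2,1,0,4,2} = 3
G(16) = mex{1,0,5,0,3} = 2

2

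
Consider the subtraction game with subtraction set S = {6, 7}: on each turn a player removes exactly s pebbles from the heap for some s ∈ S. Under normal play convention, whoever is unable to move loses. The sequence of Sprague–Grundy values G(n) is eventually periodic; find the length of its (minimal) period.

n :  0  1  2  3  4  5  6  7  8  9 10 11 12 13 14 15 16 17 18 19 20 21 22 23 24 25 26 27
G :  0  0  0  0  0  0  1  1  1  1  1  1  2  0  0  0  0  0  0  1  1  1  1  1  1  2  0  0
G(n+13) = G(n) holds for n = 0,…,6 (a full window of length max(S) = 7), so the sequence is purely periodic with period 13.

13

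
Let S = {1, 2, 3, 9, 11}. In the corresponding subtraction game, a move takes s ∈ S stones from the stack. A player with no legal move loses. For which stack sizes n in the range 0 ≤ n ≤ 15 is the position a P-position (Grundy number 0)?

0, 4, 8, 12

n :  0  1  2  3  4  5  6  7  8  9 10 11 12 13 14 15
G :  0  1  2  3  0  1  2  3  0  1  2  3  0  1  2  3
P-positions are exactly the n with G(n) = 0.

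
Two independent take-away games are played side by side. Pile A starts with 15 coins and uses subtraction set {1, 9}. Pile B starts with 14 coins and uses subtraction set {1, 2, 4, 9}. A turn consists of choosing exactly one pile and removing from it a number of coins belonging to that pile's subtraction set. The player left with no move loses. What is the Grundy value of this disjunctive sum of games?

Pile A, S = {1, 9}:
G(0) = 0
G(1) = mex{0} = 1
G(2) = mex{1} = 0
G(3) = mex{0} = 1
G(4) = mex{1} = 0
G(5) = mex{0} = 1
G(6) = mex{1} = 0
G(7) = mex{0} = 1
G(8) = mex{1} = 0
G(9) = mex{0,0} = 1
G(10) = mex{1,1} = 0
G(11) = mex{0,0} = 1
G(12) = mex{1,1} = 0
G(13) = mex{0,0} = 1
G(14) = mex{1,1} = 0
G(15) = mex{0,0} = 1
G_A(15) = 1.
Pile B, S = {1, 2, 4, 9}:
G(0) = 0
G(1) = mex{0} = 1
G(2) = mex{1,0} = 2
G(3) = mex{2,1} = 0
G(4) = mex{0,2,0} = 1
G(5) = mex{1,0,1} = 2
G(6) = mex{2,1,2} = 0
G(7) = mex{0,2,0} = 1
G(8) = mex{1,0,1} = 2
G(9) = mex{2,1,2,0} = 3
G(10) = mex{3,2,0,1} = 4
G(11) = mex{4,3,1,2} = 0
G(12) = mex{0,4,2,0} = 1
G(13) = mex{1,0,3,1} = 2
G(14) = mex{2,1,4,2} = 0
G_B(14) = 0.
Combined Grundy value = 1 ⊕ 0 = 1.

1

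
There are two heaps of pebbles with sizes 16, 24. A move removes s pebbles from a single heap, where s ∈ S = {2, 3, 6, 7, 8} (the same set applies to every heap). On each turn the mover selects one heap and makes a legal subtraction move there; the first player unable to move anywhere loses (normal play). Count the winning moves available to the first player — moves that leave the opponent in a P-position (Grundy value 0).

5

All heaps use S = {2, 3, 6, 7, 8}:
n :  0  1  2  3  4  5  6  7  8  9 10 11 12 13 14 15 16 17 18 19 20 21 22 23 24
G :  0  0  1  1  2  0  3  1  2  2  0  3  1  2  0  0  1  1  2  0  3  1  2  2  0
Heap A: G(16) = 1.
Heap B: G(24) = 0.
Combined Grundy value = 1 ⊕ 0 = 1.
A winning move leaves total XOR = 0, i.e. changes one component's Grundy value g to g ⊕ X where X is the current total.
Heap A: need g' = 1⊕1 = 0. Options: 16−2→G=0, 16−3→G=2, 16−6→G=0, 16−7→G=2, 16−8→G=2. Hits: 2.
Heap B: need g' = 0⊕1 = 1. Options: 24−2→G=2, 24−3→G=1, 24−6→G=2, 24−7→G=1, 24−8→G=1. Hits: 3.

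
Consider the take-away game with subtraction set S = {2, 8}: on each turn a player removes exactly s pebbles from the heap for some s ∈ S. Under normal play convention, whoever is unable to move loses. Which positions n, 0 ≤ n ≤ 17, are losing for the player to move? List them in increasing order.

n :  0  1  2  3  4  5  6  7  8  9 10 11 12 13 14 15 16 17
G :  0  0  1  1  0  0  1  1  2  2  0  0  1  1  0  0  1  1
P-positions are exactly the n with G(n) = 0.

0, 1, 4, 5, 10, 11, 14, 15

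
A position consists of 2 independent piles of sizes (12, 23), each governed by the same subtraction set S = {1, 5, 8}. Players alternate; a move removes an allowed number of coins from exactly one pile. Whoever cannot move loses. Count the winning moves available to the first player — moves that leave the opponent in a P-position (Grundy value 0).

All piles use S = {1, 5, 8}:
n :  0  1  2  3  4  5  6  7  8  9 10 11 12 13 14 15 16 17 18 19 20 21 22 23
G :  0  1  0  1  0  1  0  1  2  3  2  3  2  0  1  0  1  0  1  0  1  2  3  2
Pile A: G(12) = 2.
Pile B: G(23) = 2.
Combined Grundy value = 2 ⊕ 2 = 0.
A winning move leaves total XOR = 0, i.e. changes one component's Grundy value g to g ⊕ X where X is the current total.
Pile A: target g' = 2⊕0 = 2, but every legal move changes the Grundy value (mex property), so 0 moves.
Pile B: target g' = 2⊕0 = 2, but every legal move changes the Grundy value (mex property), so 0 moves.

0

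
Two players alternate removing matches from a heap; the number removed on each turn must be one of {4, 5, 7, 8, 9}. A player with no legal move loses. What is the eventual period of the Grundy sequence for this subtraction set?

G(0) = 0
G(1) = mex{} = 0
G(2) = mex{} = 0
G(3) = mex{} = 0
G(4) = mex{0} = 1
G(5) = mex{0,0} = 1
G(6) = mex{0,0} = 1
G(7) = mex{0,0,0} = 1
G(8) = mex{1,0,0,0} = 2
G(9) = mex{1,1,0,0,0} = 2
G(10) = mex{1,1,0,0,0} = 2
G(11) = mex{1,1,1,0,0} = 2
G(12) = mex{2,1,1,1,0} = 3
G(13) = mex{2,2,1,1,1} = 0
G(14) = mex{2,2,1,1,1} = 0
G(15) = mex{2,2,2,1,1} = 0
G(16) = mex{3,2,2,2,1} = 0
G(17) = mex{0,3,2,2,2} = 1
G(18) = mex{0,0,2,2,2} = 1
G(19) = mex{0,0,3,2,2} = 1
G(20) = mex{0,0,0,3,2} = 1
G(21) = mex{1,0,0,0,3} = 2
G(22) = mex{1,1,0,0,0} = 2
G(23) = mex{1,1,0,0,0} = 2
G(24) = mex{1,1,1,0,0} = 2
G(25) = mex{2,1,1,1,0} = 3
G(26) = mex{2,2,1,1,1} = 0
G(27) = mex{2,2,1,1,1} = 0
G(n+13) = G(n) holds for n = 0,…,8 (a full window of length max(S) = 9), so the sequence is purely periodic with period 13.

13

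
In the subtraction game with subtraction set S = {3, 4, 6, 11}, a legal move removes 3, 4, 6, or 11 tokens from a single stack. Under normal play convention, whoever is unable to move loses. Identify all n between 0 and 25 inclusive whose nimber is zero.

n :  0  1  2  3  4  5  6  7  8  9 10 11 12 13 14 15 16 17 18 19 20 21 22 23 24 25
G :  0  0  0  1  1  1  2  2  2  0  0  3  1  1  4  2  2  0  0  0  1  1  1  2  2  2
P-positions are exactly the n with G(n) = 0.

0, 1, 2, 9, 10, 17, 18, 19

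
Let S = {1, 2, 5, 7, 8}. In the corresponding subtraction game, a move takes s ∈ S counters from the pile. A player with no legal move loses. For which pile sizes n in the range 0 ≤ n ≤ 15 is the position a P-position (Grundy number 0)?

0, 3, 6, 9, 12, 15

n :  0  1  2  3  4  5  6  7  8  9 10 11 12 13 14 15
G :  0  1  2  0  1  2  0  1  2  0  1  2  0  1  2  0
P-positions are exactly the n with G(n) = 0.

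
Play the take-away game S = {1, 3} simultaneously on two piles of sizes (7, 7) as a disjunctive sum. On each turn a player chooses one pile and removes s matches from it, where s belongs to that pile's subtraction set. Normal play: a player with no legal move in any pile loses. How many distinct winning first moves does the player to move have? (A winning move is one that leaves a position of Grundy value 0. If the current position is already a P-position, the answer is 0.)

0

All piles use S = {1, 3}:
G(0) = 0
G(1) = mex{0} = 1
G(2) = mex{1} = 0
G(3) = mex{0,0} = 1
G(4) = mex{1,1} = 0
G(5) = mex{0,0} = 1
G(6) = mex{1,1} = 0
G(7) = mex{0,0} = 1
Pile A: G(7) = 1.
Pile B: G(7) = 1.
Combined Grundy value = 1 ⊕ 1 = 0.
A winning move leaves total XOR = 0, i.e. changes one component's Grundy value g to g ⊕ X where X is the current total.
Pile A: target g' = 1⊕0 = 1, but every legal move changes the Grundy value (mex property), so 0 moves.
Pile B: target g' = 1⊕0 = 1, but every legal move changes the Grundy value (mex property), so 0 moves.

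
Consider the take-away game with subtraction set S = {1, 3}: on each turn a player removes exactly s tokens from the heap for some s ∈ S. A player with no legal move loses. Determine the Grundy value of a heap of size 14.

0

n :  0  1  2  3  4  5  6  7  8  9 10 11 12 13 14
G :  0  1  0  1  0  1  0  1  0  1  0  1  0  1  0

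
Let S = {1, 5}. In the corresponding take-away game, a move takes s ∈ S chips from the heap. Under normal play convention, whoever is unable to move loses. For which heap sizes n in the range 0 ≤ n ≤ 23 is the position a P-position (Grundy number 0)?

0, 2, 4, 6, 8, 10, 12, 14, 16, 18, 20, 22

G(0) = 0
G(1) = mex{0} = 1
G(2) = mex{1} = 0
G(3) = mex{0} = 1
G(4) = mex{1} = 0
G(5) = mex{0,0} = 1
G(6) = mex{1,1} = 0
G(7) = mex{0,0} = 1
G(8) = mex{1,1} = 0
G(9) = mex{0,0} = 1
G(10) = mex{1,1} = 0
G(11) = mex{0,0} = 1
G(12) = mex{1,1} = 0
G(13) = mex{0,0} = 1
G(14) = mex{1,1} = 0
G(15) = mex{0,0} = 1
G(16) = mex{1,1} = 0
G(17) = mex{0,0} = 1
G(18) = mex{1,1} = 0
G(19) = mex{0,0} = 1
G(20) = mex{1,1} = 0
G(21) = mex{0,0} = 1
G(22) = mex{1,1} = 0
G(23) = mex{0,0} = 1
P-positions are exactly the n with G(n) = 0.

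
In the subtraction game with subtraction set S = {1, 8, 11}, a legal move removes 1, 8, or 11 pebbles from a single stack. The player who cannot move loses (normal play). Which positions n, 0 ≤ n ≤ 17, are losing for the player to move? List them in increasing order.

n :  0  1  2  3  4  5  6  7  8  9 10 11 12 13 14 15 16 17
G :  0  1  0  1  0  1  0  1  2  0  1  2  3  2  3  2  0  1
P-positions are exactly the n with G(n) = 0.

0, 2, 4, 6, 9, 16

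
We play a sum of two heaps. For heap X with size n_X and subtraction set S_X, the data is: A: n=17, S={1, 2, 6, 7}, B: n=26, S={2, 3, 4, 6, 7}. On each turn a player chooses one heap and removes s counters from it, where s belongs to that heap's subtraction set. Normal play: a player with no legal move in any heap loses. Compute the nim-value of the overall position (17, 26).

Heap A, S = {1, 2, 6, 7}:
G(0) = 0
G(1) = mex{0} = 1
G(2) = mex{1,0} = 2
G(3) = mex{2,1} = 0
G(4) = mex{0,2} = 1
G(5) = mex{1,0} = 2
G(6) = mex{2,1,0} = 3
G(7) = mex{3,2,1,0} = 4
G(8) = mex{4,3,2,1} = 0
G(9) = mex{0,4,0,2} = 1
G(10) = mex{1,0,1,0} = 2
G(11) = mex{2,1,2,1} = 0
G(12) = mex{0,2,3,2} = 1
G(13) = mex{1,0,4,3} = 2
G(14) = mex{2,1,0,4} = 3
G(15) = mex{3,2,1,0} = 4
G(16) = mex{4,3,2,1} = 0
G(17) = mex{0,4,0,2} = 1
G_A(17) = 1.
Heap B, S = {2, 3, 4, 6, 7}:
n :  0  1  2  3  4  5  6  7  8  9 10 11 12 13 14 15 16 17 18 19 20 21 22 23 24 25 26
G :  0  0  1  1  2  2  3  3  4  0  0  1  1  2  2  3  3  4  0  0  1  1  2  2  3  3  4
G_B(26) = 4.
Combined Grundy value = 1 ⊕ 4 = 5.

5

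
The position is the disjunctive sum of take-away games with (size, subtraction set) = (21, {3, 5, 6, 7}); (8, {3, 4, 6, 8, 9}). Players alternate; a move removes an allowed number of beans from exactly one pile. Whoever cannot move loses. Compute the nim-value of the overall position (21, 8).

Pile A, S = {3, 5, 6, 7}:
G(0) = 0
G(1) = mex{} = 0
G(2) = mex{} = 0
G(3) = mex{0} = 1
G(4) = mex{0} = 1
G(5) = mex{0,0} = 1
G(6) = mex{1,0,0} = 2
G(7) = mex{1,0,0,0} = 2
G(8) = mex{1,1,0,0} = 2
G(9) = mex{2,1,1,0} = 3
G(10) = mex{2,1,1,1} = 0
G(11) = mex{2,2,1,1} = 0
G(12) = mex{3,2,2,1} = 0
G(13) = mex{0,2,2,2} = 1
G(14) = mex{0,3,2,2} = 1
G(15) = mex{0,0,3,2} = 1
G(16) = mex{1,0,0,3} = 2
G(17) = mex{1,0,0,0} = 2
G(18) = mex{1,1,0,0} = 2
G(19) = mex{2,1,1,0} = 3
G(20) = mex{2,1,1,1} = 0
G(21) = mex{2,2,1,1} = 0
G_A(21) = 0.
Pile B, S = {3, 4, 6, 8, 9}:
G(0) = 0
G(1) = mex{} = 0
G(2) = mex{} = 0
G(3) = mex{0} = 1
G(4) = mex{0,0} = 1
G(5) = mex{0,0} = 1
G(6) = mex{1,0,0} = 2
G(7) = mex{1,1,0} = 2
G(8) = mex{1,1,0,0} = 2
G_B(8) = 2.
Combined Grundy value = 0 ⊕ 2 = 2.

2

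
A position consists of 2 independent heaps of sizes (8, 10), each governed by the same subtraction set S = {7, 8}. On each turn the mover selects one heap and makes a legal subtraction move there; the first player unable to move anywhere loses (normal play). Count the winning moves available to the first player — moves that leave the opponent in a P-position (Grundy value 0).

All heaps use S = {7, 8}:
G(0) = 0
G(1) = mex{} = 0
G(2) = mex{} = 0
G(3) = mex{} = 0
G(4) = mex{} = 0
G(5) = mex{} = 0
G(6) = mex{} = 0
G(7) = mex{0} = 1
G(8) = mex{0,0} = 1
G(9) = mex{0,0} = 1
G(10) = mex{0,0} = 1
Heap A: G(8) = 1.
Heap B: G(10) = 1.
Combined Grundy value = 1 ⊕ 1 = 0.
A winning move leaves total XOR = 0, i.e. changes one component's Grundy value g to g ⊕ X where X is the current total.
Heap A: target g' = 1⊕0 = 1, but every legal move changes the Grundy value (mex property), so 0 moves.
Heap B: target g' = 1⊕0 = 1, but every legal move changes the Grundy value (mex property), so 0 moves.

0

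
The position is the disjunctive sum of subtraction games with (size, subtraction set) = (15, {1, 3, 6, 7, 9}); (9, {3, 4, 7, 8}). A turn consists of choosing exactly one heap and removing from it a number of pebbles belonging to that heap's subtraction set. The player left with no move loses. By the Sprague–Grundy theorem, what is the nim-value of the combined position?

Heap A, S = {1, 3, 6, 7, 9}:
n :  0  1  2  3  4  5  6  7  8  9 10 11 12 13 14 15
G :  0  1  0  1  0  1  2  3  2  3  2  3  0  1  0  1
G_A(15) = 1.
Heap B, S = {3, 4, 7, 8}:
n : 0 1 2 3 4 5 6 7 8 9
G : 0 0 0 1 1 1 2 2 2 3
G_B(9) = 3.
Combined Grundy value = 1 ⊕ 3 = 2.

2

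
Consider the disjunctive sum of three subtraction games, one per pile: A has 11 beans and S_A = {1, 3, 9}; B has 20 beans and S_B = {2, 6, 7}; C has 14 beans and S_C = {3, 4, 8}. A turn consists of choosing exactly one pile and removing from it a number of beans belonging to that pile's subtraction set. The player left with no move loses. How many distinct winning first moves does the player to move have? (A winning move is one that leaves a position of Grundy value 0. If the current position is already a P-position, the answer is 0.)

Pile A, S = {1, 3, 9}:
n :  0  1  2  3  4  5  6  7  8  9 10 11
G :  0  1  0  1  0  1  0  1  0  1  0  1
G_A(11) = 1.
Pile B, S = {2, 6, 7}:
G(0) = 0
G(1) = mex{} = 0
G(2) = mex{0} = 1
G(3) = mex{0} = 1
G(4) = mex{1} = 0
G(5) = mex{1} = 0
G(6) = mex{0,0} = 1
G(7) = mex{0,0,0} = 1
G(8) = mex{1,1,0} = 2
G(9) = mex{1,1,1} = 0
G(10) = mex{2,0,1} = 3
G(11) = mex{0,0,0} = 1
G(12) = mex{3,1,0} = 2
G(13) = mex{1,1,1} = 0
G(14) = mex{2,2,1} = 0
G(15) = mex{0,0,2} = 1
G(16) = mex{0,3,0} = 1
G(17) = mex{1,1,3} = 0
G(18) = mex{1,2,1} = 0
G(19) = mex{0,0,2} = 1
G(20) = mex{0,0,0} = 1
G_B(20) = 1.
Pile C, S = {3, 4, 8}:
n :  0  1  2  3  4  5  6  7  8  9 10 11 12 13 14
G :  0  0  0  1  1  1  2  0  2  3  1  3  0  0  0
G_C(14) = 0.
Combined Grundy value = 1 ⊕ 1 ⊕ 0 = 0.
A winning move leaves total XOR = 0, i.e. changes one component's Grundy value g to g ⊕ X where X is the current total.
Pile A: target g' = 1⊕0 = 1, but every legal move changes the Grundy value (mex property), so 0 moves.
Pile B: target g' = 1⊕0 = 1, but every legal move changes the Grundy value (mex property), so 0 moves.
Pile C: target g' = 0⊕0 = 0, but every legal move changes the Grundy value (mex property), so 0 moves.

0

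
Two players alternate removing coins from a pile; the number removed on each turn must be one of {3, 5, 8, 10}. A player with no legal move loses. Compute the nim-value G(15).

0

G(0) = 0
G(1) = mex{} = 0
G(2) = mex{} = 0
G(3) = mex{0} = 1
G(4) = mex{0} = 1
G(5) = mex{0,0} = 1
G(6) = mex{1,0} = 2
G(7) = mex{1,0} = 2
G(8) = mex{1,1,0} = 2
G(9) = mex{2,1,0} = 3
G(10) = mex{2,1,0,0} = 3
G(11) = mex{2,2,1,0} = 3
G(12) = mex{3,2,1,0} = 4
G(13) = mex{3,2,1,1} = 0
G(14) = mex{3,3,2,1} = 0
G(15) = mex{4,3,2,1} = 0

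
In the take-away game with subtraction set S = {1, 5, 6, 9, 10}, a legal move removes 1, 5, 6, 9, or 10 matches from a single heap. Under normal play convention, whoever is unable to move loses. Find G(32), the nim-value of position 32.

n :  0  1  2  3  4  5  6  7  8  9 10 11 12 13 14 15 16 17 18 19 20 21 22 23 24 25 26 27 28 29 30 31 32
G :  0  1  0  1  0  1  2  3  2  3  2  3  4  5  4  0  1  0  1  0  1  2  3  2  3  2  3  4  5  4  0  1  0

0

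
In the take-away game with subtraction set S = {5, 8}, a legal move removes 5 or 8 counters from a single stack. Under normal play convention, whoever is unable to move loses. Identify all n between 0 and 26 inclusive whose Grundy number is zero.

n :  0  1  2  3  4  5  6  7  8  9 10 11 12 13 14 15 16 17 18 19 20 21 22 23 24 25 26
G :  0  0  0  0  0  1  1  1  1  1  2  2  2  0  0  0  0  0  1  1  1  1  1  2  2  2  0
P-positions are exactly the n with G(n) = 0.

0, 1, 2, 3, 4, 13, 14, 15, 16, 17, 26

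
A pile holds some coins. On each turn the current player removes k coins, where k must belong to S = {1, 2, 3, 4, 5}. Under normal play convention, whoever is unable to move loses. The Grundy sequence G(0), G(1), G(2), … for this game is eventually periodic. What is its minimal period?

6

G(0) = 0
G(1) = mex{0} = 1
G(2) = mex{1,0} = 2
G(3) = mex{2,1,0} = 3
G(4) = mex{3,2,1,0} = 4
G(5) = mex{4,3,2,1,0} = 5
G(6) = mex{5,4,3,2,1} = 0
G(7) = mex{0,5,4,3,2} = 1
G(8) = mex{1,0,5,4,3} = 2
G(9) = mex{2,1,0,5,4} = 3
G(10) = mex{3,2,1,0,5} = 4
G(11) = mex{4,3,2,1,0} = 5
G(12) = mex{5,4,3,2,1} = 0
G(13) = mex{0,5,4,3,2} = 1
G(14) = mex{1,0,5,4,3} = 2
G(n+6) = G(n) holds for n = 0,…,4 (a full window of length max(S) = 5), so the sequence is purely periodic with period 6.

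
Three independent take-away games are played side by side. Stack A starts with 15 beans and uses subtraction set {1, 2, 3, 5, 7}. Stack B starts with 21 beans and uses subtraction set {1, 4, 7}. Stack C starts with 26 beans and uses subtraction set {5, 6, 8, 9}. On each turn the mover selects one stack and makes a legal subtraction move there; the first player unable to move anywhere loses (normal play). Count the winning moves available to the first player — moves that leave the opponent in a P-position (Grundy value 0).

Stack A, S = {1, 2, 3, 5, 7}:
n :  0  1  2  3  4  5  6  7  8  9 10 11 12 13 14 15
G :  0  1  2  3  0  1  2  3  0  1  2  3  0  1  2  3
G_A(15) = 3.
Stack B, S = {1, 4, 7}:
G(0) = 0
G(1) = mex{0} = 1
G(2) = mex{1} = 0
G(3) = mex{0} = 1
G(4) = mex{1,0} = 2
G(5) = mex{2,1} = 0
G(6) = mex{0,0} = 1
G(7) = mex{1,1,0} = 2
G(8) = mex{2,2,1} = 0
G(9) = mex{0,0,0} = 1
G(10) = mex{1,1,1} = 0
G(11) = mex{0,2,2} = 1
G(12) = mex{1,0,0} = 2
G(13) = mex{2,1,1} = 0
G(14) = mex{0,0,2} = 1
G(15) = mex{1,1,0} = 2
G(16) = mex{2,2,1} = 0
G(17) = mex{0,0,0} = 1
G(18) = mex{1,1,1} = 0
G(19) = mex{0,2,2} = 1
G(20) = mex{1,0,0} = 2
G(21) = mex{2,1,1} = 0
G_B(21) = 0.
Stack C, S = {5, 6, 8, 9}:
n :  0  1  2  3  4  5  6  7  8  9 10 11 12 13 14 15 16 17 18 19 20 21 22 23 24 25 26
G :  0  0  0  0  0  1  1  1  1  1  2  2  2  2  0  0  0  0  0  1  1  1  1  1  2  2  2
G_C(26) = 2.
Combined Grundy value = 3 ⊕ 0 ⊕ 2 = 1.
A winning move leaves total XOR = 0, i.e. changes one component's Grundy value g to g ⊕ X where X is the current total.
Stack A: need g' = 3⊕1 = 2. Options: 15−1→G=2, 15−2→G=1, 15−3→G=0, 15−5→G=2, 15−7→G=0. Hits: 2.
Stack B: need g' = 0⊕1 = 1. Options: 21−1→G=2, 21−4→G=1, 21−7→G=1. Hits: 2.
Stack C: need g' = 2⊕1 = 3. Options: 26−5→G=1, 26−6→G=1, 26−8→G=0, 26−9→G=0. Hits: 0.

4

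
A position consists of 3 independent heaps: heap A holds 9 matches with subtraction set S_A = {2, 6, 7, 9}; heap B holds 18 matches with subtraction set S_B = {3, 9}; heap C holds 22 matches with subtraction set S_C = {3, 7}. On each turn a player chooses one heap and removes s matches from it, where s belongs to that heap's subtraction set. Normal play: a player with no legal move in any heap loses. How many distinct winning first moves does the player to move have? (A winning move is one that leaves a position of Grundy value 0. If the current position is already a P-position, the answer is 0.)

Heap A, S = {2, 6, 7, 9}:
G(0) = 0
G(1) = mex{} = 0
G(2) = mex{0} = 1
G(3) = mex{0} = 1
G(4) = mex{1} = 0
G(5) = mex{1} = 0
G(6) = mex{0,0} = 1
G(7) = mex{0,0,0} = 1
G(8) = mex{1,1,0} = 2
G(9) = mex{1,1,1,0} = 2
G_A(9) = 2.
Heap B, S = {3, 9}:
n :  0  1  2  3  4  5  6  7  8  9 10 11 12 13 14 15 16 17 18
G :  0  0  0  1  1  1  0  0  0  1  1  1  0  0  0  1  1  1  0
G_B(18) = 0.
Heap C, S = {3, 7}:
G(0) = 0
G(1) = mex{} = 0
G(2) = mex{} = 0
G(3) = mex{0} = 1
G(4) = mex{0} = 1
G(5) = mex{0} = 1
G(6) = mex{1} = 0
G(7) = mex{1,0} = 2
G(8) = mex{1,0} = 2
G(9) = mex{0,0} = 1
G(10) = mex{2,1} = 0
G(11) = mex{2,1} = 0
G(12) = mex{1,1} = 0
G(13) = mex{0,0} = 1
G(14) = mex{0,2} = 1
G(15) = mex{0,2} = 1
G(16) = mex{1,1} = 0
G(17) = mex{1,0} = 2
G(18) = mex{1,0} = 2
G(19) = mex{0,0} = 1
G(20) = mex{2,1} = 0
G(21) = mex{2,1} = 0
G(22) = mex{1,1} = 0
G_C(22) = 0.
Combined Grundy value = 2 ⊕ 0 ⊕ 0 = 2.
A winning move leaves total XOR = 0, i.e. changes one component's Grundy value g to g ⊕ X where X is the current total.
Heap A: need g' = 2⊕2 = 0. Options: 9−2→G=1, 9−6→G=1, 9−7→G=1, 9−9→G=0. Hits: 1.
Heap B: need g' = 0⊕2 = 2. Options: 18−3→G=1, 18−9→G=1. Hits: 0.
Heap C: need g' = 0⊕2 = 2. Options: 22−3→G=1, 22−7→G=1. Hits: 0.

1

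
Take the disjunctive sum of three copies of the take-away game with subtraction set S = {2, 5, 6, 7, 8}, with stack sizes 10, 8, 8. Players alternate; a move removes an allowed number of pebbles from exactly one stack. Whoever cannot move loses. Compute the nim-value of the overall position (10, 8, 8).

3

All stacks use S = {2, 5, 6, 7, 8}:
G(0) = 0
G(1) = mex{} = 0
G(2) = mex{0} = 1
G(3) = mex{0} = 1
G(4) = mex{1} = 0
G(5) = mex{1,0} = 2
G(6) = mex{0,0,0} = 1
G(7) = mex{2,1,0,0} = 3
G(8) = mex{1,1,1,0,0} = 2
G(9) = mex{3,0,1,1,0} = 2
G(10) = mex{2,2,0,1,1} = 3
Stack A: G(10) = 3.
Stack B: G(8) = 2.
Stack C: G(8) = 2.
Combined Grundy value = 3 ⊕ 2 ⊕ 2 = 3.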